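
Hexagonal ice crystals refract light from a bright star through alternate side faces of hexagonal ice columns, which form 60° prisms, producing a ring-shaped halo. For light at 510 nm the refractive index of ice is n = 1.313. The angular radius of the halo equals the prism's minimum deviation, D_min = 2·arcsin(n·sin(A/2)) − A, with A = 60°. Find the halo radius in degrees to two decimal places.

n·sin(A/2) = 1.313 × sin 30° = 1.313 × 0.5000 = 0.6565.
D_min = 2·arcsin(0.6565) − 60° = 2 × 41.033° − 60° = 22.067°.

22.07°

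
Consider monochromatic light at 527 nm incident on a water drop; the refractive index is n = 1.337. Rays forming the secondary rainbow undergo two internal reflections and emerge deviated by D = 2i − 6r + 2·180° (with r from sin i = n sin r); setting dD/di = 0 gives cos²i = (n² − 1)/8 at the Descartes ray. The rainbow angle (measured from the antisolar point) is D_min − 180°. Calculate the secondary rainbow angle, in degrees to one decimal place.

51.9°

cos²i = (1.78757 − 1)/8 = 0.09845; i = arccos(0.31376) = 71.714°.
sin r = sin 71.714°/1.337 = 0.71017; r = 45.249°.
D_min = 2·71.714° − 6·45.249° + 360° = 231.934°.
Rainbow angle = D_min − 180° = 51.934°.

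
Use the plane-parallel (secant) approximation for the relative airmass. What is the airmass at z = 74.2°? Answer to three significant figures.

3.67

X = sec z = 1/cos 74.2° = 1/0.2723 = 3.6727.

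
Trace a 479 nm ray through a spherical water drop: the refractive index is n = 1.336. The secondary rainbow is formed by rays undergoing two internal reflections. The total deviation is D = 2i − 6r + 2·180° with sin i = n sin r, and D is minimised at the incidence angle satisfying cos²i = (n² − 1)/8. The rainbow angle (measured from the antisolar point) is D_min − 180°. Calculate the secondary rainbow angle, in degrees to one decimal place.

cos²i = (1.78490 − 1)/8 = 0.09811; i = arccos(0.31323) = 71.746°.
sin r = sin 71.746°/1.336 = 0.71084; r = 45.303°.
D_min = 2·71.746° − 6·45.303° + 360° = 231.674°.
Rainbow angle = D_min − 180° = 51.674°.

51.7°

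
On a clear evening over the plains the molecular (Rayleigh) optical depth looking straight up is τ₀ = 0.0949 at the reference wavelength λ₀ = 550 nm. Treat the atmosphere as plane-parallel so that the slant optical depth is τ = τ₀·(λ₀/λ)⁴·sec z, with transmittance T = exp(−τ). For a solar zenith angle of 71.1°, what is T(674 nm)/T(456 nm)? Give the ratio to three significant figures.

Airmass: sec 71.1° = 3.0872.
τ(674 nm) = 0.0949 × (550/674)⁴ × 3.0872 = 0.0949 × 0.4434 × 3.0872 = 0.1299.
τ(456 nm) = 0.0949 × (550/456)⁴ × 3.0872 = 0.0949 × 2.1164 × 3.0872 = 0.6200.
T(674)/T(456) = exp(τ_B − τ_A) = exp(0.4901) = 1.6325.

1.63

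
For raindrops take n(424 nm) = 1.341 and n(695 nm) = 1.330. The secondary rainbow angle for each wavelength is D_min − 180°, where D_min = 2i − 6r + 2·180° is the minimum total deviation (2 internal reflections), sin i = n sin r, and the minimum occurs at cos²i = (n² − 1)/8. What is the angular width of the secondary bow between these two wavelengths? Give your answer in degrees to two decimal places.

2.86°

At 424 nm (n = 1.341): cos²i = 0.09979 → i = 71.586°, r = 45.034°, D_min = 232.966°, rainbow angle = 52.966°.
At 695 nm (n = 1.330): cos²i = 0.09611 → i = 71.940°, r = 45.630°, D_min = 230.101°, rainbow angle = 50.101°.
Angular width = |52.966° − 50.101°| = 2.865°.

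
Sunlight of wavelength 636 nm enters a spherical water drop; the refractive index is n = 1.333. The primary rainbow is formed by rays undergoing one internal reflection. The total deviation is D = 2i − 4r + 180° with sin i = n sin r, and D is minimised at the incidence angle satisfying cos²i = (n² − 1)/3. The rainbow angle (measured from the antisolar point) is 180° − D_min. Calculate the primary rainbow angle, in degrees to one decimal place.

cos²i = (1.77689 − 1)/3 = 0.25896; i = arccos(0.50888) = 59.410°.
sin r = sin 59.410°/1.333 = 0.64579; r = 40.225°.
D_min = 2·59.410° − 4·40.225° + 180° = 137.922°.
Rainbow angle = 180° − D_min = 42.078°.

42.1°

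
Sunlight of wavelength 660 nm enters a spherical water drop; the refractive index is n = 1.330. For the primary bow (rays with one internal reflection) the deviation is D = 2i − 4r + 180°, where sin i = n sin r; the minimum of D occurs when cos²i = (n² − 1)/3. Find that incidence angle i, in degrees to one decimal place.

59.6°

cos²i = (1.330² − 1)/3 = (1.76890 − 1)/3 = 0.25630.
cos i = 0.50626, so i = 59.585°.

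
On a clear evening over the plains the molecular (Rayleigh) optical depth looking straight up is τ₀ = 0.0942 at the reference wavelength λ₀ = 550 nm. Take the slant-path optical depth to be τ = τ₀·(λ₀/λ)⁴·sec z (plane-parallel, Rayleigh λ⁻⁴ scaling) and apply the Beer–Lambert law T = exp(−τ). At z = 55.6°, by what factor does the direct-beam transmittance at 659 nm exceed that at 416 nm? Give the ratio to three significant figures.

Airmass: sec 55.6° = 1.7700.
τ(659 nm) = 0.0942 × (550/659)⁴ × 1.7700 = 0.0942 × 0.4852 × 1.7700 = 0.0809.
τ(416 nm) = 0.0942 × (550/416)⁴ × 1.7700 = 0.0942 × 3.0555 × 1.7700 = 0.5095.
T(659)/T(416) = exp(τ_B − τ_A) = exp(0.4286) = 1.5350.

1.54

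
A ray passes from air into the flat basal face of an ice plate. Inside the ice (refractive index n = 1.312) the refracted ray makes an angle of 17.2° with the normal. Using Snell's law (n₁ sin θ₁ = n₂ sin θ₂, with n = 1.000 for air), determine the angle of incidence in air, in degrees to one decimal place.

Snell: sin θ_i = n · sin θ_r = 1.312 × sin 17.2° = 1.312 × 0.2957 = 0.3880.
θ_i = arcsin(0.3880) = 22.83°.

22.8°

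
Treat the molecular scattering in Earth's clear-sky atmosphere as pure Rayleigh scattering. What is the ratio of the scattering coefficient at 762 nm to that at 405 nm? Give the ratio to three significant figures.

Rayleigh scattering ∝ λ⁻⁴, so the ratio of coefficients is the inverse fourth power of the wavelength ratio.
σ(762)/σ(405) = (405/762)⁴ = (0.5315)⁴ = 0.0798.

0.0798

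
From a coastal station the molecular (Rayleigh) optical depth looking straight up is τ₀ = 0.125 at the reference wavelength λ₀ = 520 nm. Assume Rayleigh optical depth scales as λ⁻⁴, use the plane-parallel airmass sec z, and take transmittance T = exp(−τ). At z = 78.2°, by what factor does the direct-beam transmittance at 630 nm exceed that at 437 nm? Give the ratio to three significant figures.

2.56

Airmass: sec 78.2° = 4.8901.
τ(630 nm) = 0.125 × (520/630)⁴ × 4.8901 = 0.125 × 0.4641 × 4.8901 = 0.2837.
τ(437 nm) = 0.125 × (520/437)⁴ × 4.8901 = 0.125 × 2.0049 × 4.8901 = 1.2255.
T(630)/T(437) = exp(τ_B − τ_A) = exp(0.9418) = 2.5646.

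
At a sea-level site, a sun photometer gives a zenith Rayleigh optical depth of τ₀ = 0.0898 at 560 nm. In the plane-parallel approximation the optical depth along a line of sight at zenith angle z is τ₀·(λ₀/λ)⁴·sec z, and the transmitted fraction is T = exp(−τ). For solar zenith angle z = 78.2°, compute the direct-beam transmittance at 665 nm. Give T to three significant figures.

0.802

sec 78.2° = 4.8901.
τ = 0.0898 × (560/665)⁴ × 4.8901 = 0.0898 × 0.5029 × 4.8901 = 0.2208.
T = exp(−0.2208) = 0.8019.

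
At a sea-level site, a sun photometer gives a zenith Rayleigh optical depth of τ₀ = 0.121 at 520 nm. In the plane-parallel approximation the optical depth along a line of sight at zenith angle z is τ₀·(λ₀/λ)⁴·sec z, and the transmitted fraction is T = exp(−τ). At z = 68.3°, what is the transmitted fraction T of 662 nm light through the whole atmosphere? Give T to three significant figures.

sec 68.3° = 2.7046.
τ = 0.121 × (520/662)⁴ × 2.7046 = 0.121 × 0.3807 × 2.7046 = 0.1246.
T = exp(−0.1246) = 0.8829.

0.883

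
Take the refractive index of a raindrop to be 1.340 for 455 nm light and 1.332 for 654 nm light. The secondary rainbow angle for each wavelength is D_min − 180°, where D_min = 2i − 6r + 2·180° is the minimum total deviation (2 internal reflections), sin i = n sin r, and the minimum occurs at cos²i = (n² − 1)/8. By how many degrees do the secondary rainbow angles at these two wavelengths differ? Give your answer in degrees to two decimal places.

2.08°

At 455 nm (n = 1.340): cos²i = 0.09945 → i = 71.618°, r = 45.088°, D_min = 232.709°, rainbow angle = 52.709°.
At 654 nm (n = 1.332): cos²i = 0.09678 → i = 71.875°, r = 45.520°, D_min = 230.628°, rainbow angle = 50.628°.
Angular width = |52.709° − 50.628°| = 2.080°.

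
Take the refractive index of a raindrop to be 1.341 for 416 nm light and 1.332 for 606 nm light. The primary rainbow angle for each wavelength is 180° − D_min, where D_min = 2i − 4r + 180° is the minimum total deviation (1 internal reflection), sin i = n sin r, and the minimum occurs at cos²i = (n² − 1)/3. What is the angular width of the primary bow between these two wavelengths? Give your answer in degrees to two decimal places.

At 416 nm (n = 1.341): cos²i = 0.26609 → i = 58.946°, r = 39.705°, D_min = 139.071°, rainbow angle = 40.929°.
At 606 nm (n = 1.332): cos²i = 0.25807 → i = 59.469°, r = 40.290°, D_min = 137.776°, rainbow angle = 42.224°.
Angular width = |40.929° − 42.224°| = 1.295°.

1.29°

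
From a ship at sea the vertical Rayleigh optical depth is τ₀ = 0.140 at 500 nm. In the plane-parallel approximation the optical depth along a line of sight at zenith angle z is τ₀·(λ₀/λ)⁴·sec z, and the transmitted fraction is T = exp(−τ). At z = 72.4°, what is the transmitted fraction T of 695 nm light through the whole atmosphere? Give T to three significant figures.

0.883

sec 72.4° = 3.3072.
τ = 0.140 × (500/695)⁴ × 3.3072 = 0.140 × 0.2679 × 3.3072 = 0.1240.
T = exp(−0.1240) = 0.8834.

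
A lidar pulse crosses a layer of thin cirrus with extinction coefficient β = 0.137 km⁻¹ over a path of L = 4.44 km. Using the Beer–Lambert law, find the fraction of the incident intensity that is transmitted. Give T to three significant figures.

0.544

τ = β·L = 0.137 × 4.44 = 0.6083.
T = exp(−0.6083) = 0.5443.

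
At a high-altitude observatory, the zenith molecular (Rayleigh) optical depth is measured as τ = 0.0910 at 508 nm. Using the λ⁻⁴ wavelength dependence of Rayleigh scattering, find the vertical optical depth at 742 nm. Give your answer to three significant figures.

0.0200

τ(742 nm) = τ(508 nm) × (508/742)⁴ = 0.0910 × (0.6846)⁴ = 0.0910 × 0.2197 = 0.0200.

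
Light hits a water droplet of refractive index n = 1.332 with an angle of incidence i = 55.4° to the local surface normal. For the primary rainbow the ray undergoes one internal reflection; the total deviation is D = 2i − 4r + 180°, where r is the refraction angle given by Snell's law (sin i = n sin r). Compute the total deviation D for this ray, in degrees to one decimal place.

138.1°

sin r = sin 55.4° / 1.332 = 0.8231/1.332 = 0.6180; r = 38.17°.
D = 2·55.4° − 4·38.17° + 180° = 110.80° − 152.67° + 180° = 138.13°.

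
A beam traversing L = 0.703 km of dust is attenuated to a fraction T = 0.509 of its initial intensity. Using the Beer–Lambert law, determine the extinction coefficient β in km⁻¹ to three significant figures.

Beer–Lambert: T = exp(−βL) ⇒ β = −ln(T)/L = −ln(0.509)/0.703 = 0.6753/0.703 = 0.9606 km⁻¹.

0.961 km⁻¹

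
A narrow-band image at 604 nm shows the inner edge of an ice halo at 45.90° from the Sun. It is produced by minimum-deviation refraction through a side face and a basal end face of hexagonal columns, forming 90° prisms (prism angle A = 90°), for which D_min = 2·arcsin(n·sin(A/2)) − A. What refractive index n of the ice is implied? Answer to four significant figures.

Rearranging: n = sin((D_min + A)/2) / sin(A/2).
(D_min + A)/2 = (45.90° + 90°)/2 = 67.950°.
n = sin 67.950° / sin 45° = 0.9269 / 0.7071 = 1.3108.

1.311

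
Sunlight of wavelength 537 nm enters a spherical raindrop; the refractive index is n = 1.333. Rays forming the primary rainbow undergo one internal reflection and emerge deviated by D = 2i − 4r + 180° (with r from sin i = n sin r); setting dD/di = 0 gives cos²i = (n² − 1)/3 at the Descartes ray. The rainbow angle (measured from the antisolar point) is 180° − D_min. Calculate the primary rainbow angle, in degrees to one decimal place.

42.1°

cos²i = (1.77689 − 1)/3 = 0.25896; i = arccos(0.50888) = 59.410°.
sin r = sin 59.410°/1.333 = 0.64579; r = 40.225°.
D_min = 2·59.410° − 4·40.225° + 180° = 137.922°.
Rainbow angle = 180° − D_min = 42.078°.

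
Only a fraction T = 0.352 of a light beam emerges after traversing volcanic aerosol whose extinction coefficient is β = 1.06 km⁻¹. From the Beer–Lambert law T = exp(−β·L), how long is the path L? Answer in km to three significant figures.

0.985 km

Beer–Lambert: T = exp(−βL) ⇒ L = −ln(T)/β = −ln(0.352)/1.06 = 1.0441/1.06 = 0.985 km.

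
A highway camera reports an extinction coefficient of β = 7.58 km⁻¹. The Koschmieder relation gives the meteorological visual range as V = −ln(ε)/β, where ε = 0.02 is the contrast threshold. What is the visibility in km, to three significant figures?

V = −ln(0.02) / 7.58 = 3.912 / 7.58 = 0.5161 km.

0.516 km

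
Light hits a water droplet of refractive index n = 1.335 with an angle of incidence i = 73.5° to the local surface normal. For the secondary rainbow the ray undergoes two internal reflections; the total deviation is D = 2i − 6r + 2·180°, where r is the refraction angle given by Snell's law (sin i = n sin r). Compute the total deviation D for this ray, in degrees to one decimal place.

sin r = sin 73.5° / 1.335 = 0.9588/1.335 = 0.7182; r = 45.91°.
D = 2·73.5° − 6·45.91° + 2·180° = 147.00° − 275.44° + 360° = 231.56°.

231.6°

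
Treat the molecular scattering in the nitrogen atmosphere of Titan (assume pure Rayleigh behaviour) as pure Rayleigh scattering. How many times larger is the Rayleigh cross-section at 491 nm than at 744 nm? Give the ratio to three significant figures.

Rayleigh scattering ∝ λ⁻⁴, so the ratio of coefficients is the inverse fourth power of the wavelength ratio.
σ(491)/σ(744) = (744/491)⁴ = (1.5153)⁴ = 5.272.

5.27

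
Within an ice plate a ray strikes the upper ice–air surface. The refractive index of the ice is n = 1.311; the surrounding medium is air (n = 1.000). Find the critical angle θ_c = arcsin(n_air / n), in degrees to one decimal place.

49.7°

sin θ_c = n_air / n = 1.000 / 1.311 = 0.7628.
θ_c = arcsin(0.7628) = 49.71°.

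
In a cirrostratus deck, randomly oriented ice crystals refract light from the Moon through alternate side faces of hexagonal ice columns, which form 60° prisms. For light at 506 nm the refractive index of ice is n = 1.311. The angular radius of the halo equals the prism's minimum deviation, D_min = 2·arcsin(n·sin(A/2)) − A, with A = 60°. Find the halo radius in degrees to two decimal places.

21.92°

n·sin(A/2) = 1.311 × sin 30° = 1.311 × 0.5000 = 0.6555.
D_min = 2·arcsin(0.6555) − 60° = 2 × 40.958° − 60° = 21.915°.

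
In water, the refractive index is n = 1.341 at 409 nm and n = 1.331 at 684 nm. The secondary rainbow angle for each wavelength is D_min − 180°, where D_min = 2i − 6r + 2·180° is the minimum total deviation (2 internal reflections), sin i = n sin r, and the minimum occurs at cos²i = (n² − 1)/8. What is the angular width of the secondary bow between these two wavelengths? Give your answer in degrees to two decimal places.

At 409 nm (n = 1.341): cos²i = 0.09979 → i = 71.586°, r = 45.034°, D_min = 232.966°, rainbow angle = 52.966°.
At 684 nm (n = 1.331): cos²i = 0.09645 → i = 71.907°, r = 45.575°, D_min = 230.365°, rainbow angle = 50.365°.
Angular width = |52.966° − 50.365°| = 2.601°.

2.60°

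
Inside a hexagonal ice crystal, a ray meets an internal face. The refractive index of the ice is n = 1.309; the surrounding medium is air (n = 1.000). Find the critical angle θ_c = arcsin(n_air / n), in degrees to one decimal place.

sin θ_c = n_air / n = 1.000 / 1.309 = 0.7639.
θ_c = arcsin(0.7639) = 49.81°.

49.8°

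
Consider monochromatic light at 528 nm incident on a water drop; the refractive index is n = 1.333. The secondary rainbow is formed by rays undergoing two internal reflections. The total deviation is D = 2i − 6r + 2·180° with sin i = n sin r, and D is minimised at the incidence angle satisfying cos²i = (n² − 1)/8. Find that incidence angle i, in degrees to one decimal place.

71.8°

cos²i = (1.333² − 1)/8 = (1.77689 − 1)/8 = 0.09711.
cos i = 0.31163, so i = 71.843°.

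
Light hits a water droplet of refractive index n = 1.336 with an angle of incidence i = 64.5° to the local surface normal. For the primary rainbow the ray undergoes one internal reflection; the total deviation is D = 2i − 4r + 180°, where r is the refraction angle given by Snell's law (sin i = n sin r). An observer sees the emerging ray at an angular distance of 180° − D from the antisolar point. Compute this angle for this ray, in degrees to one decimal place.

41.0°

sin r = sin 64.5° / 1.336 = 0.9026/1.336 = 0.6756; r = 42.50°.
D = 2·64.5° − 4·42.50° + 180° = 129.00° − 170.00° + 180° = 139.00°.
Angle from antisolar point = 180° − D = 41.00°.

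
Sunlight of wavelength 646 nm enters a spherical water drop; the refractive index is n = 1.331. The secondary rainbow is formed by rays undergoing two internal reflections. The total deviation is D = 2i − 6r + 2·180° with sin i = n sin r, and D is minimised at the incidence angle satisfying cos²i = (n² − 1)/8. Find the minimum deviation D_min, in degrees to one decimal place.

230.4°

cos²i = (1.77156 − 1)/8 = 0.09645; i = arccos(0.31056) = 71.907°.
sin r = sin 71.907°/1.331 = 0.71417; r = 45.575°.
D_min = 2·71.907° − 6·45.575° + 360° = 230.365°.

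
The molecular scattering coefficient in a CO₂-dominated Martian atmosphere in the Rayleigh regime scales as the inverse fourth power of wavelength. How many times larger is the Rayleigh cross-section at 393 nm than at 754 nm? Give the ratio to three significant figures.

13.5

Rayleigh scattering ∝ λ⁻⁴, so the ratio of coefficients is the inverse fourth power of the wavelength ratio.
σ(393)/σ(754) = (754/393)⁴ = (1.9186)⁴ = 13.55.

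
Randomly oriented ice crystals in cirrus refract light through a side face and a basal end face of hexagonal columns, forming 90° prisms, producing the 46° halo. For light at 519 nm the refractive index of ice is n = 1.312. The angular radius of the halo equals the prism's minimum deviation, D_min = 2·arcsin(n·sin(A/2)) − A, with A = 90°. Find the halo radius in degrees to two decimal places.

46.17°

n·sin(A/2) = 1.312 × sin 45° = 1.312 × 0.7071 = 0.9277.
D_min = 2·arcsin(0.9277) − 90° = 2 × 68.083° − 90° = 46.166°.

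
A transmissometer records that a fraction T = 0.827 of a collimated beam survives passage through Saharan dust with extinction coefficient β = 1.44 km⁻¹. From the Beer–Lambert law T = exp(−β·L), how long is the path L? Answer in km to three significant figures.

0.132 km

Beer–Lambert: T = exp(−βL) ⇒ L = −ln(T)/β = −ln(0.827)/1.44 = 0.1900/1.44 = 0.1319 km.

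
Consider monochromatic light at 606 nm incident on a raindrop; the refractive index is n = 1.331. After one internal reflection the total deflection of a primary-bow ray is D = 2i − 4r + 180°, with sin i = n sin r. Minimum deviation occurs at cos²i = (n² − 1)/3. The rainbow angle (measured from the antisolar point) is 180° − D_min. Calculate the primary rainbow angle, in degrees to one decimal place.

42.4°

cos²i = (1.77156 − 1)/3 = 0.25719; i = arccos(0.50714) = 59.527°.
sin r = sin 59.527°/1.331 = 0.64753; r = 40.356°.
D_min = 2·59.527° − 4·40.356° + 180° = 137.630°.
Rainbow angle = 180° − D_min = 42.370°.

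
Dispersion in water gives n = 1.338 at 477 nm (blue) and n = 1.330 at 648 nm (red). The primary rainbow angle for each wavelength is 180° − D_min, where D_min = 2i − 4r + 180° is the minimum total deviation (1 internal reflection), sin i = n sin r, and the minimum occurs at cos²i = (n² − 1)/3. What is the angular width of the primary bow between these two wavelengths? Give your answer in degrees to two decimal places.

1.16°

At 477 nm (n = 1.338): cos²i = 0.26341 → i = 59.120°, r = 39.899°, D_min = 138.643°, rainbow angle = 41.357°.
At 648 nm (n = 1.330): cos²i = 0.25630 → i = 59.585°, r = 40.422°, D_min = 137.484°, rainbow angle = 42.516°.
Angular width = |41.357° − 42.516°| = 1.160°.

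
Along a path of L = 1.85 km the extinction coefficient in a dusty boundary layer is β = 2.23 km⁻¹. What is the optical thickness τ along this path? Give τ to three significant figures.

4.13

τ = β·L = 2.23 × 1.85 = 4.1255.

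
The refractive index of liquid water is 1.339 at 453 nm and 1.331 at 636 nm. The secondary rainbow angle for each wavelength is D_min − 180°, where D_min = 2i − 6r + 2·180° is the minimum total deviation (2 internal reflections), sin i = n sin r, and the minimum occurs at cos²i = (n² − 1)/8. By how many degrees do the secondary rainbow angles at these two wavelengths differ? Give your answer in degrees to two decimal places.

At 453 nm (n = 1.339): cos²i = 0.09912 → i = 71.650°, r = 45.141°, D_min = 232.451°, rainbow angle = 52.451°.
At 636 nm (n = 1.331): cos²i = 0.09645 → i = 71.907°, r = 45.575°, D_min = 230.365°, rainbow angle = 50.365°.
Angular width = |52.451° − 50.365°| = 2.086°.

2.09°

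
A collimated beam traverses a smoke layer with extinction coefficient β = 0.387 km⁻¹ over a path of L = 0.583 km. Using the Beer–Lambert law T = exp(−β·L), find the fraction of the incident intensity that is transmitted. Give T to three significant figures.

τ = β·L = 0.387 × 0.583 = 0.2256.
T = exp(−0.2256) = 0.7980.

0.798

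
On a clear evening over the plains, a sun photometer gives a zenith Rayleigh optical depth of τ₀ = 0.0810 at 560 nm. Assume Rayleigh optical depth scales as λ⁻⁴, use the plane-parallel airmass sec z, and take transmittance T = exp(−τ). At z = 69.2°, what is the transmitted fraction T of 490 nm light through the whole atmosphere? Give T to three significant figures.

0.678

sec 69.2° = 2.8161.
τ = 0.0810 × (560/490)⁴ × 2.8161 = 0.0810 × 1.7060 × 2.8161 = 0.3891.
T = exp(−0.3891) = 0.6776.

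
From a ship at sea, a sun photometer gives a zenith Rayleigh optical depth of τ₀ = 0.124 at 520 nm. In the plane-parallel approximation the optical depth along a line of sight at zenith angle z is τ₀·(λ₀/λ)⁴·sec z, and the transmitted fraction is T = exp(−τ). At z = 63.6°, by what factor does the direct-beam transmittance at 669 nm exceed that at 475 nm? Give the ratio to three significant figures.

Airmass: sec 63.6° = 2.2490.
τ(669 nm) = 0.124 × (520/669)⁴ × 2.2490 = 0.124 × 0.3650 × 2.2490 = 0.1018.
τ(475 nm) = 0.124 × (520/475)⁴ × 2.2490 = 0.124 × 1.4363 × 2.2490 = 0.4006.
T(669)/T(475) = exp(τ_B − τ_A) = exp(0.2988) = 1.3482.

1.35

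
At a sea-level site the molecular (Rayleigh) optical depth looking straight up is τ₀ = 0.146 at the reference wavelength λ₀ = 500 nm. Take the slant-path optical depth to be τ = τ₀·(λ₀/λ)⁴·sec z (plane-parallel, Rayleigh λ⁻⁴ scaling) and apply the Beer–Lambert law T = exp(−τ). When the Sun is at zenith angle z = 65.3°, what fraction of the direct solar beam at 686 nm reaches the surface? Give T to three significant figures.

sec 65.3° = 2.3931.
τ = 0.146 × (500/686)⁴ × 2.3931 = 0.146 × 0.2822 × 2.3931 = 0.0986.
T = exp(−0.0986) = 0.9061.

0.906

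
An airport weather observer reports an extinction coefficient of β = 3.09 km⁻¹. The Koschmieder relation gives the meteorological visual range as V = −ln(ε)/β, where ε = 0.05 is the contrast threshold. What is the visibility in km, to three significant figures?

0.969 km

V = −ln(0.05) / 3.09 = 2.996 / 3.09 = 0.9695 km.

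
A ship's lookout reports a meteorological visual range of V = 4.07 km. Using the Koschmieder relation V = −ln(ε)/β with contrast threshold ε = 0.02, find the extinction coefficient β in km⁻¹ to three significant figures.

0.961 km⁻¹

β = −ln(0.02) / V = 3.912 / 4.07 = 0.9612 km⁻¹.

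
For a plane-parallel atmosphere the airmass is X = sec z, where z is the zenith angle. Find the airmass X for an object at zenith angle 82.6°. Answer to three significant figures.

7.76

X = sec z = 1/cos 82.6° = 1/0.1288 = 7.7642.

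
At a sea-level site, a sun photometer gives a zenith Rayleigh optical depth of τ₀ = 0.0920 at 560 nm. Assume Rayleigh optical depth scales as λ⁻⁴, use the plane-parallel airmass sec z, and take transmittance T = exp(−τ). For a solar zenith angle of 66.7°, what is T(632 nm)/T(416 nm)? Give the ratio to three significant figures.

1.86

Airmass: sec 66.7° = 2.5282.
τ(632 nm) = 0.0920 × (560/632)⁴ × 2.5282 = 0.0920 × 0.6164 × 2.5282 = 0.1434.
τ(416 nm) = 0.0920 × (560/416)⁴ × 2.5282 = 0.0920 × 3.2838 × 2.5282 = 0.7638.
T(632)/T(416) = exp(τ_B − τ_A) = exp(0.6204) = 1.8597.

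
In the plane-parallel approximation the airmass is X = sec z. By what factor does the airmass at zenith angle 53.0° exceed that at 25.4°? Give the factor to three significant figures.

X(53.0°)/X(25.4°) = sec 53.0° / sec 25.4° = cos 25.4° / cos 53.0° = 0.9033/0.6018 = 1.5010.

1.50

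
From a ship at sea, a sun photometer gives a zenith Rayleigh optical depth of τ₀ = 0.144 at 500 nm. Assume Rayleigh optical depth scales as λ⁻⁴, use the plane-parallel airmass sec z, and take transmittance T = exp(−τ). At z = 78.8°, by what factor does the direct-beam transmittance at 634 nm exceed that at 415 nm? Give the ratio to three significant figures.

Airmass: sec 78.8° = 5.1484.
τ(634 nm) = 0.144 × (500/634)⁴ × 5.1484 = 0.144 × 0.3868 × 5.1484 = 0.2868.
τ(415 nm) = 0.144 × (500/415)⁴ × 5.1484 = 0.144 × 2.1071 × 5.1484 = 1.5622.
T(634)/T(415) = exp(τ_B − τ_A) = exp(1.2754) = 3.5800.

3.58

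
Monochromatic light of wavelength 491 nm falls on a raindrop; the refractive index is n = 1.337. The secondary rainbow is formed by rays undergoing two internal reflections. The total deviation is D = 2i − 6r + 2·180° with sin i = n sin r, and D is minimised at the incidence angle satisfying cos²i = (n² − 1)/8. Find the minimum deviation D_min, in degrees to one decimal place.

cos²i = (1.78757 − 1)/8 = 0.09845; i = arccos(0.31376) = 71.714°.
sin r = sin 71.714°/1.337 = 0.71017; r = 45.249°.
D_min = 2·71.714° − 6·45.249° + 360° = 231.934°.

231.9°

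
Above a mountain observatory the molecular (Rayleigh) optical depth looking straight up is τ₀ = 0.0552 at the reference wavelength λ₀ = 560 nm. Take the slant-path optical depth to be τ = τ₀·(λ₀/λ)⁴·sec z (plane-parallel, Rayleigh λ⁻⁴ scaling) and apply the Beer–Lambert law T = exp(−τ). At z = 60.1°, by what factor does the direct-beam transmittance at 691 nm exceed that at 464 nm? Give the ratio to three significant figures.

1.21

Airmass: sec 60.1° = 2.0061.
τ(691 nm) = 0.0552 × (560/691)⁴ × 2.0061 = 0.0552 × 0.4314 × 2.0061 = 0.0478.
τ(464 nm) = 0.0552 × (560/464)⁴ × 2.0061 = 0.0552 × 2.1217 × 2.0061 = 0.2349.
T(691)/T(464) = exp(τ_B − τ_A) = exp(0.1872) = 1.2058.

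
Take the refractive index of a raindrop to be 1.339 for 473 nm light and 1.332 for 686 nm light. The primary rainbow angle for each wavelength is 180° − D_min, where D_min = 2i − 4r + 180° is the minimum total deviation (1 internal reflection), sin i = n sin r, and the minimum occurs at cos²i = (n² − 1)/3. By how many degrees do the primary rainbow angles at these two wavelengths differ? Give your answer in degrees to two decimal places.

At 473 nm (n = 1.339): cos²i = 0.26431 → i = 59.062°, r = 39.834°, D_min = 138.786°, rainbow angle = 41.214°.
At 686 nm (n = 1.332): cos²i = 0.25807 → i = 59.469°, r = 40.290°, D_min = 137.776°, rainbow angle = 42.224°.
Angular width = |41.214° − 42.224°| = 1.010°.

1.01°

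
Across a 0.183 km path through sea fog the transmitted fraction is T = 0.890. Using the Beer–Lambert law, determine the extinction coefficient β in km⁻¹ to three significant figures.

Beer–Lambert: T = exp(−βL) ⇒ β = −ln(T)/L = −ln(0.890)/0.183 = 0.1165/0.183 = 0.6368 km⁻¹.

0.637 km⁻¹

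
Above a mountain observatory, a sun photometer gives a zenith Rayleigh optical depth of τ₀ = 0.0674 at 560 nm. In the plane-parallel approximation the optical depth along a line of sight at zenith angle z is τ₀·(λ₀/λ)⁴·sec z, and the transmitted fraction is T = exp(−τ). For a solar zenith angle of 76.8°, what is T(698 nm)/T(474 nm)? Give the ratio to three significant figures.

Airmass: sec 76.8° = 4.3792.
τ(698 nm) = 0.0674 × (560/698)⁴ × 4.3792 = 0.0674 × 0.4143 × 4.3792 = 0.1223.
τ(474 nm) = 0.0674 × (560/474)⁴ × 4.3792 = 0.0674 × 1.9482 × 4.3792 = 0.5750.
T(698)/T(474) = exp(τ_B − τ_A) = exp(0.4527) = 1.5726.

1.57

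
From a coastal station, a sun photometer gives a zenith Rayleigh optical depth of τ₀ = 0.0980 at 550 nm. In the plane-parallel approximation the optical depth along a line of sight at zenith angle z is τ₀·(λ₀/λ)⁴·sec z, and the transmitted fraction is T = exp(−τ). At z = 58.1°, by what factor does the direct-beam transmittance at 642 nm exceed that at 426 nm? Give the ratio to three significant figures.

1.51

Airmass: sec 58.1° = 1.8924.
τ(642 nm) = 0.0980 × (550/642)⁴ × 1.8924 = 0.0980 × 0.5387 × 1.8924 = 0.0999.
τ(426 nm) = 0.0980 × (550/426)⁴ × 1.8924 = 0.0980 × 2.7785 × 1.8924 = 0.5153.
T(642)/T(426) = exp(τ_B − τ_A) = exp(0.4154) = 1.5150.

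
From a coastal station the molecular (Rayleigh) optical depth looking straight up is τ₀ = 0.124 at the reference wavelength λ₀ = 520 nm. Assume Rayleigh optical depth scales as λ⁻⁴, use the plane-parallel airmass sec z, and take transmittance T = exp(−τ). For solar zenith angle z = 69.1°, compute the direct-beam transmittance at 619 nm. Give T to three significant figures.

sec 69.1° = 2.8032.
τ = 0.124 × (520/619)⁴ × 2.8032 = 0.124 × 0.4980 × 2.8032 = 0.1731.
T = exp(−0.1731) = 0.8410.

0.841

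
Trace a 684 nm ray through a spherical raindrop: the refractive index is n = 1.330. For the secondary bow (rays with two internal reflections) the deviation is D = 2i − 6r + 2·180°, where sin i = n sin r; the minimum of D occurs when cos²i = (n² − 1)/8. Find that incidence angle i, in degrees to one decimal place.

cos²i = (1.330² − 1)/8 = (1.76890 − 1)/8 = 0.09611.
cos i = 0.31002, so i = 71.940°.

71.9°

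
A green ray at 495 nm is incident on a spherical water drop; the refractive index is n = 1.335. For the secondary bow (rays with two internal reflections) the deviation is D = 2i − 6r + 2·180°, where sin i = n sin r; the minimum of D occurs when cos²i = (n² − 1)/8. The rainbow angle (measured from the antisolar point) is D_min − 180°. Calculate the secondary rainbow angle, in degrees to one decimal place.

cos²i = (1.78222 − 1)/8 = 0.09778; i = arccos(0.31269) = 71.778°.
sin r = sin 71.778°/1.335 = 0.71150; r = 45.357°.
D_min = 2·71.778° − 6·45.357° + 360° = 231.414°.
Rainbow angle = D_min − 180° = 51.414°.

51.4°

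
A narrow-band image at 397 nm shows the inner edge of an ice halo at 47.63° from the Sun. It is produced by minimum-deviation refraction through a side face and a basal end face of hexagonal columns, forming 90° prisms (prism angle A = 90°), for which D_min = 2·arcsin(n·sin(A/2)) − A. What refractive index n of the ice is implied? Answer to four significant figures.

Rearranging: n = sin((D_min + A)/2) / sin(A/2).
(D_min + A)/2 = (47.63° + 90°)/2 = 68.815°.
n = sin 68.815° / sin 45° = 0.9324 / 0.7071 = 1.3186.

1.319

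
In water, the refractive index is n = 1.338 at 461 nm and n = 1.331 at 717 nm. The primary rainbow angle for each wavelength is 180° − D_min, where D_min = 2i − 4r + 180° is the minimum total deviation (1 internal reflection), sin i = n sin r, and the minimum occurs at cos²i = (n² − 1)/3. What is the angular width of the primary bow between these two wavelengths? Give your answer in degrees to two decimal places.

At 461 nm (n = 1.338): cos²i = 0.26341 → i = 59.120°, r = 39.899°, D_min = 138.643°, rainbow angle = 41.357°.
At 717 nm (n = 1.331): cos²i = 0.25719 → i = 59.527°, r = 40.356°, D_min = 137.630°, rainbow angle = 42.370°.
Angular width = |41.357° − 42.370°| = 1.013°.

1.01°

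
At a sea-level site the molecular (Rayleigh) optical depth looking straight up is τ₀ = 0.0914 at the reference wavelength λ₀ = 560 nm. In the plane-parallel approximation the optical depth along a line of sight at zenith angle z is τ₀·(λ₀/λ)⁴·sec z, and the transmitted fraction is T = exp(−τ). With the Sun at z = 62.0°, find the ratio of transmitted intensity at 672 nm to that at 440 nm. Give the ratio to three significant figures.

Airmass: sec 62.0° = 2.1301.
τ(672 nm) = 0.0914 × (560/672)⁴ × 2.1301 = 0.0914 × 0.4823 × 2.1301 = 0.0939.
τ(440 nm) = 0.0914 × (560/440)⁴ × 2.1301 = 0.0914 × 2.6239 × 2.1301 = 0.5108.
T(672)/T(440) = exp(τ_B − τ_A) = exp(0.4169) = 1.5173.

1.52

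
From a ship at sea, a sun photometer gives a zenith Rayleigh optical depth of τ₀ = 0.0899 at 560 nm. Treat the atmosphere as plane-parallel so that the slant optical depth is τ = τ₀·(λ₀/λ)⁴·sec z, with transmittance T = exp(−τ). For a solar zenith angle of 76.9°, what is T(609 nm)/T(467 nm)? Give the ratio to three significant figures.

1.71

Airmass: sec 76.9° = 4.4121.
τ(609 nm) = 0.0899 × (560/609)⁴ × 4.4121 = 0.0899 × 0.7150 × 4.4121 = 0.2836.
τ(467 nm) = 0.0899 × (560/467)⁴ × 4.4121 = 0.0899 × 2.0677 × 4.4121 = 0.8201.
T(609)/T(467) = exp(τ_B − τ_A) = exp(0.5366) = 1.7101.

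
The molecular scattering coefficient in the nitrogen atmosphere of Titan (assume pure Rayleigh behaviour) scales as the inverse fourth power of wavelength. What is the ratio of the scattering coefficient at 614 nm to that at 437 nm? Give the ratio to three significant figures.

Rayleigh scattering ∝ λ⁻⁴, so the ratio of coefficients is the inverse fourth power of the wavelength ratio.
σ(614)/σ(437) = (437/614)⁴ = (0.7117)⁴ = 0.2566.

0.257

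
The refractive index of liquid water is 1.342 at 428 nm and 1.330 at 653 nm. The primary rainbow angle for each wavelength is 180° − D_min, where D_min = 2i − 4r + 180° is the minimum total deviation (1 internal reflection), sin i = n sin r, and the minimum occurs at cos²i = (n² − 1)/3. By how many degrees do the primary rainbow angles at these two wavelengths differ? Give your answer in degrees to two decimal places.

1.73°

At 428 nm (n = 1.342): cos²i = 0.26699 → i = 58.888°, r = 39.641°, D_min = 139.213°, rainbow angle = 40.787°.
At 653 nm (n = 1.330): cos²i = 0.25630 → i = 59.585°, r = 40.422°, D_min = 137.484°, rainbow angle = 42.516°.
Angular width = |40.787° − 42.516°| = 1.729°.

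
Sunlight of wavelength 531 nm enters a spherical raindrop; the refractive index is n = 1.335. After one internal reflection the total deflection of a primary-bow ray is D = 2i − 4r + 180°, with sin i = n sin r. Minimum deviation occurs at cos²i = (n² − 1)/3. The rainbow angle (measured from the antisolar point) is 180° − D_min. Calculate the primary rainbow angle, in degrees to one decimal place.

cos²i = (1.78222 − 1)/3 = 0.26074; i = arccos(0.51063) = 59.294°.
sin r = sin 59.294°/1.335 = 0.64405; r = 40.094°.
D_min = 2·59.294° − 4·40.094° + 180° = 138.212°.
Rainbow angle = 180° − D_min = 41.788°.

41.8°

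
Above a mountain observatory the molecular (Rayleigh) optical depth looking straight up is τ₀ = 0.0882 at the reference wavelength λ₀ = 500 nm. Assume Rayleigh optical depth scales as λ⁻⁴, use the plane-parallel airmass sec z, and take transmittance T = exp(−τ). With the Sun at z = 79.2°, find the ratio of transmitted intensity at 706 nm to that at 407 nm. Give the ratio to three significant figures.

2.60

Airmass: sec 79.2° = 5.3367.
τ(706 nm) = 0.0882 × (500/706)⁴ × 5.3367 = 0.0882 × 0.2516 × 5.3367 = 0.1184.
τ(407 nm) = 0.0882 × (500/407)⁴ × 5.3367 = 0.0882 × 2.2777 × 5.3367 = 1.0721.
T(706)/T(407) = exp(τ_B − τ_A) = exp(0.9537) = 2.5953.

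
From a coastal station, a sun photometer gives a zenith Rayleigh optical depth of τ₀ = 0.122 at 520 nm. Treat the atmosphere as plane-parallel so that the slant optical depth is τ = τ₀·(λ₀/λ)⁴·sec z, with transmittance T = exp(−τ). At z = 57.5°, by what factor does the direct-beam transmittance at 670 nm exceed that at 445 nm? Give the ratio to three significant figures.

1.41

Airmass: sec 57.5° = 1.8612.
τ(670 nm) = 0.122 × (520/670)⁴ × 1.8612 = 0.122 × 0.3628 × 1.8612 = 0.0824.
τ(445 nm) = 0.122 × (520/445)⁴ × 1.8612 = 0.122 × 1.8645 × 1.8612 = 0.4234.
T(670)/T(445) = exp(τ_B − τ_A) = exp(0.3410) = 1.4063.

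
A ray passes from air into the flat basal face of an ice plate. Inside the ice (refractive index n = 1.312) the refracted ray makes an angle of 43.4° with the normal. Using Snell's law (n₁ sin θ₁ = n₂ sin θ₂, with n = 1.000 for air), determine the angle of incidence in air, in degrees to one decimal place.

64.4°

Snell: sin θ_i = n · sin θ_r = 1.312 × sin 43.4° = 1.312 × 0.6871 = 0.9015.
θ_i = arcsin(0.9015) = 64.35°.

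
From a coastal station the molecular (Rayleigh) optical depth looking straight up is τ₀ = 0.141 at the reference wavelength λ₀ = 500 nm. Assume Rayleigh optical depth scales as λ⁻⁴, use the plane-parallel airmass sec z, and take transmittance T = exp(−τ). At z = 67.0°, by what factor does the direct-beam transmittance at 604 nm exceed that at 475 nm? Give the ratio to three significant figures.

1.31

Airmass: sec 67.0° = 2.5593.
τ(604 nm) = 0.141 × (500/604)⁴ × 2.5593 = 0.141 × 0.4696 × 2.5593 = 0.1695.
τ(475 nm) = 0.141 × (500/475)⁴ × 2.5593 = 0.141 × 1.2277 × 2.5593 = 0.4430.
T(604)/T(475) = exp(τ_B − τ_A) = exp(0.2736) = 1.3147.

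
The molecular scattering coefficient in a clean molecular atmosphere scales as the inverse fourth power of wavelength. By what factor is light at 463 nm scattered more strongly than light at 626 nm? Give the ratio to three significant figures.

Rayleigh scattering ∝ λ⁻⁴, so the ratio of coefficients is the inverse fourth power of the wavelength ratio.
σ(463)/σ(626) = (626/463)⁴ = (1.3521)⁴ = 3.342.

3.34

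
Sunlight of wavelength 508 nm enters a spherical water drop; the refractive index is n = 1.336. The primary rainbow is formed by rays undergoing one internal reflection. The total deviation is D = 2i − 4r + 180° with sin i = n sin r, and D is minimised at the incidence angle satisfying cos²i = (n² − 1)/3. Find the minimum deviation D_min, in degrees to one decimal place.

cos²i = (1.78490 − 1)/3 = 0.26163; i = arccos(0.51150) = 59.236°.
sin r = sin 59.236°/1.336 = 0.64318; r = 40.029°.
D_min = 2·59.236° − 4·40.029° + 180° = 138.356°.

138.4°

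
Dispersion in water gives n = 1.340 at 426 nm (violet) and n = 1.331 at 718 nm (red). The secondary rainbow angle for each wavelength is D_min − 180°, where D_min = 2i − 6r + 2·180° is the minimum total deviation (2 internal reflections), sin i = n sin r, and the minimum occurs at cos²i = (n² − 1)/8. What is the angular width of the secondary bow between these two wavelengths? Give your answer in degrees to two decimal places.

2.34°

At 426 nm (n = 1.340): cos²i = 0.09945 → i = 71.618°, r = 45.088°, D_min = 232.709°, rainbow angle = 52.709°.
At 718 nm (n = 1.331): cos²i = 0.09645 → i = 71.907°, r = 45.575°, D_min = 230.365°, rainbow angle = 50.365°.
Angular width = |52.709° − 50.365°| = 2.344°.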